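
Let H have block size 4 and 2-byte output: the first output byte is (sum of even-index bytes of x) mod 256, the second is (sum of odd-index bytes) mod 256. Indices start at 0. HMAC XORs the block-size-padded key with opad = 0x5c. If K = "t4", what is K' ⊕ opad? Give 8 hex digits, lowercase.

28685c5c

Key "t4" = 74 34 is 2 bytes ≤ B = 4; zero-pad to 4 bytes: K' = 74 34 00 00.
XOR each byte with 0x5c: 74⊕5c=28, 34⊕5c=68, 00⊕5c=5c, 00⊕5c=5c.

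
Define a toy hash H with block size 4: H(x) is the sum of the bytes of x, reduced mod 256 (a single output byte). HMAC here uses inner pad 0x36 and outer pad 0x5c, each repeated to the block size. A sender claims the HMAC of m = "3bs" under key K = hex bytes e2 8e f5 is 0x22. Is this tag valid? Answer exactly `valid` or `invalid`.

Key hex bytes e2 8e f5 is 3 bytes ≤ B = 4; zero-pad to 4 bytes: K' = e2 8e f5 00.
K' ⊕ ipad = d4 b8 c3 36; K' ⊕ opad = be d2 a9 5c.
Inner hash: sum = 212+184+195+54+51+98+115 = 909; mod 256 = 141 → 8d.
Outer hash (recomputed tag): sum = 190+210+169+92+141 = 802; mod 256 = 34 → 22.
Recomputed tag = 22; claimed = 22 → match.

valid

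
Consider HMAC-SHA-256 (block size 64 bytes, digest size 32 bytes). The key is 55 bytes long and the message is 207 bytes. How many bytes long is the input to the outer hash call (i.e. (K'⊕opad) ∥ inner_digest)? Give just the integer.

96

Key is 55 ≤ 64 bytes, zero-padded: |K'| = 64.
Outer input = (K'⊕opad) ∥ H(inner) → 64 + 32 = 96 bytes.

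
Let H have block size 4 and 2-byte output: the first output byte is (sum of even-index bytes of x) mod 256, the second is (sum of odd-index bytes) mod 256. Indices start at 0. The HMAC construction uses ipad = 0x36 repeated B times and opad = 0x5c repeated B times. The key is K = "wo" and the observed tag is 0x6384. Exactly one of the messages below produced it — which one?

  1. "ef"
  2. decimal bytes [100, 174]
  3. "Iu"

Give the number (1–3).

1

Key "wo" = 77 6f is 2 bytes ≤ B = 4; zero-pad to 4 bytes: K' = 77 6f 00 00.
K' ⊕ ipad = 41 59 36 36; K' ⊕ opad = 2b 33 5c 5c.
m1: inner = H(41 59 36 36 65 66) = dc f5; tag = H(2b 33 5c 5c dc f5) = 6384 ← matches
m2: inner = H(41 59 36 36 64 ae) = db 3d; tag = H(2b 33 5c 5c db 3d) = 62cc
m3: inner = H(41 59 36 36 49 75) = c0 04; tag = H(2b 33 5c 5c c0 04) = 4793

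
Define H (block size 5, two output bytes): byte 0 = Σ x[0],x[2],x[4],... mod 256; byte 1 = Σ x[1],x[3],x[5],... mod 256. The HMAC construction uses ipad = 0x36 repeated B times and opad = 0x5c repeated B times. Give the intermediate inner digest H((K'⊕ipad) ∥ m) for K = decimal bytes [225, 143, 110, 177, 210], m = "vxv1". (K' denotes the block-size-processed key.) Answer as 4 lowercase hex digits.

Key decimal bytes [225, 143, 110, 177, 210] = e1 8f 6e b1 d2 is exactly B = 5 bytes: K' = e1 8f 6e b1 d2.
K' ⊕ ipad = d7 b9 58 87 e4.
Inner input = d7 b9 58 87 e4 ∥ 76 78 76 31.
Inner hash: even-index sum = 700 mod 256 = 188; odd-index sum = 556 mod 256 = 44 → bc 2c.

bc2c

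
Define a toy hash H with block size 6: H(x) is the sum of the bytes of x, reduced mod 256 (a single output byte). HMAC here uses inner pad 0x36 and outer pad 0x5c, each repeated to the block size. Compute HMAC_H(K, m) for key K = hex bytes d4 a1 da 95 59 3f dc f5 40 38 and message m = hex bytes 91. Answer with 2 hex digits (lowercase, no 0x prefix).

Key hex bytes d4 a1 da 95 59 3f dc f5 40 38 is 10 bytes > B = 6, so hash it first: H(key) = c5, then zero-pad to 6 bytes: K' = c5 00 00 00 00 00.
K' ⊕ ipad = f3 36 36 36 36 36.  K' ⊕ opad = 99 5c 5c 5c 5c 5c.
Inner input = (K'⊕ipad) ∥ m = f3 36 36 36 36 36 ∥ 91.
Inner hash: sum = 243+54+54+54+54+54+145 = 658; mod 256 = 146 → 92.
Outer input = (K'⊕opad) ∥ inner = 99 5c 5c 5c 5c 5c ∥ 92.
Outer hash (tag): sum = 153+92+92+92+92+92+146 = 759; mod 256 = 247 → f7.

f7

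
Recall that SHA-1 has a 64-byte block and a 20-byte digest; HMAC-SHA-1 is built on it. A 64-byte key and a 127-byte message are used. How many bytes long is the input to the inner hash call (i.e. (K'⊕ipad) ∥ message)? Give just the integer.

Key is 64 ≤ 64 bytes, zero-padded: |K'| = 64.
Inner input = (K'⊕ipad) ∥ m → 64 + 127 = 191 bytes.

191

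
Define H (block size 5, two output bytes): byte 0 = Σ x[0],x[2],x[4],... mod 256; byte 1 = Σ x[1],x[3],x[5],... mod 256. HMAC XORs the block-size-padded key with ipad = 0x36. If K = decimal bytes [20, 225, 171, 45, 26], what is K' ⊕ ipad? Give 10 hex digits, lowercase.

Key decimal bytes [20, 225, 171, 45, 26] = 14 e1 ab 2d 1a is exactly B = 5 bytes: K' = 14 e1 ab 2d 1a.
XOR each byte with 0x36: 14⊕36=22, e1⊕36=d7, ab⊕36=9d, 2d⊕36=1b, 1a⊕36=2c.

22d79d1b2c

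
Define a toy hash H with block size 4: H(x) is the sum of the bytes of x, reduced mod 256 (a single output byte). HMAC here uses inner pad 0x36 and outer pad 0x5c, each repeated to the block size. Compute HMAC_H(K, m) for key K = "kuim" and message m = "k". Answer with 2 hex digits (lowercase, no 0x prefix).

8b

Key "kuim" = 6b 75 69 6d is exactly B = 4 bytes: K' = 6b 75 69 6d.
K' ⊕ ipad = 5d 43 5f 5b.  K' ⊕ opad = 37 29 35 31.
Inner input = (K'⊕ipad) ∥ m = 5d 43 5f 5b ∥ 6b.
Inner hash: sum = 93+67+95+91+107 = 453; mod 256 = 197 → c5.
Outer input = (K'⊕opad) ∥ inner = 37 29 35 31 ∥ c5.
Outer hash (tag): sum = 55+41+53+49+197 = 395; mod 256 = 139 → 8b.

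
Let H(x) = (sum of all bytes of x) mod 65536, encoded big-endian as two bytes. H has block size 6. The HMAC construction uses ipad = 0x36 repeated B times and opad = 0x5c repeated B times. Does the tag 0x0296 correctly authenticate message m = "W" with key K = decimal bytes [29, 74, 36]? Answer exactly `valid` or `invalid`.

Key decimal bytes [29, 74, 36] = 1d 4a 24 is 3 bytes ≤ B = 6; zero-pad to 6 bytes: K' = 1d 4a 24 00 00 00.
K' ⊕ ipad = 2b 7c 12 36 36 36; K' ⊕ opad = 41 16 78 5c 5c 5c.
Inner hash: sum = 43+124+18+54+54+54+87 = 434 → 01 b2.
Outer hash (recomputed tag): sum = 65+22+120+92+92+92+1+178 = 662 → 02 96.
Recomputed tag = 0296; claimed = 0296 → match.

valid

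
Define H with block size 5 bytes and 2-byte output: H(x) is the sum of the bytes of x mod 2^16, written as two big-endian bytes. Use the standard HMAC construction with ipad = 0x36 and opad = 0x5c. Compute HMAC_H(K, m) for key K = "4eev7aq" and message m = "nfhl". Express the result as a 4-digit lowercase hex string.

025e

Key "4eev7aq" = 34 65 65 76 37 61 71 is 7 bytes > B = 5, so hash it first: H(key) = 02 7d, then zero-pad to 5 bytes: K' = 02 7d 00 00 00.
K' ⊕ ipad = 34 4b 36 36 36.  K' ⊕ opad = 5e 21 5c 5c 5c.
Inner input = (K'⊕ipad) ∥ m = 34 4b 36 36 36 ∥ 6e 66 68 6c.
Inner hash: sum = 52+75+54+54+54+110+102+104+108 = 713 → 02 c9.
Outer input = (K'⊕opad) ∥ inner = 5e 21 5c 5c 5c ∥ 02 c9.
Outer hash (tag): sum = 94+33+92+92+92+2+201 = 606 → 02 5e.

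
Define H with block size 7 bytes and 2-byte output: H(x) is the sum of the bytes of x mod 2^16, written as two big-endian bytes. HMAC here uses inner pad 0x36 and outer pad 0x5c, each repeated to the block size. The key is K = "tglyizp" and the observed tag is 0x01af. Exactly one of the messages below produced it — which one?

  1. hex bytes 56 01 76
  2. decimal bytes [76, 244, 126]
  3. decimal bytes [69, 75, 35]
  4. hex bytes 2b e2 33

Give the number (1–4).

Key "tglyizp" = 74 67 6c 79 69 7a 70 is exactly B = 7 bytes: K' = 74 67 6c 79 69 7a 70.
K' ⊕ ipad = 42 51 5a 4f 5f 4c 46; K' ⊕ opad = 28 3b 30 25 35 26 2c.
m1: inner = H(42 51 5a 4f 5f 4c 46 56 01 76) = 02 fa; tag = H(28 3b 30 25 35 26 2c 02 fa) = 023b
m2: inner = H(42 51 5a 4f 5f 4c 46 4c f4 7e) = 03 eb; tag = H(28 3b 30 25 35 26 2c 03 eb) = 022d
m3: inner = H(42 51 5a 4f 5f 4c 46 45 4b 23) = 02 e0; tag = H(28 3b 30 25 35 26 2c 02 e0) = 0221
m4: inner = H(42 51 5a 4f 5f 4c 46 2b e2 33) = 03 6d; tag = H(28 3b 30 25 35 26 2c 03 6d) = 01af ← matches

4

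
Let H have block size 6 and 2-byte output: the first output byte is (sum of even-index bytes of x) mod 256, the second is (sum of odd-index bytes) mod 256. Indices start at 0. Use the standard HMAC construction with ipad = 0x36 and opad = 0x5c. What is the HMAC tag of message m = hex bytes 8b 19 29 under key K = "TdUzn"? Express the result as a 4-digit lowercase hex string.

14a7

Key "TdUzn" = 54 64 55 7a 6e is 5 bytes ≤ B = 6; zero-pad to 6 bytes: K' = 54 64 55 7a 6e 00.
K' ⊕ ipad = 62 52 63 4c 58 36.  K' ⊕ opad = 08 38 09 26 32 5c.
Inner input = (K'⊕ipad) ∥ m = 62 52 63 4c 58 36 ∥ 8b 19 29.
Inner hash: even-index sum = 465 mod 256 = 209; odd-index sum = 237 mod 256 = 237 → d1 ed.
Outer input = (K'⊕opad) ∥ inner = 08 38 09 26 32 5c ∥ d1 ed.
Outer hash (tag): even-index sum = 276 mod 256 = 20; odd-index sum = 423 mod 256 = 167 → 14 a7.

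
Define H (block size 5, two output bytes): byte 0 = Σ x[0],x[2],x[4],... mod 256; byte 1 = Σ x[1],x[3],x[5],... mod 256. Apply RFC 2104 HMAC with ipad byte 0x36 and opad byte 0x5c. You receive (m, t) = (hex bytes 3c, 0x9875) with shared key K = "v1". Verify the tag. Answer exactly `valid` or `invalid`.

invalid

Key "v1" = 76 31 is 2 bytes ≤ B = 5; zero-pad to 5 bytes: K' = 76 31 00 00 00.
K' ⊕ ipad = 40 07 36 36 36; K' ⊕ opad = 2a 6d 5c 5c 5c.
Inner hash: even-index sum = 172 mod 256 = 172; odd-index sum = 121 mod 256 = 121 → ac 79.
Outer hash (recomputed tag): even-index sum = 347 mod 256 = 91; odd-index sum = 373 mod 256 = 117 → 5b 75.
Recomputed tag = 5b75; claimed = 9875 → mismatch.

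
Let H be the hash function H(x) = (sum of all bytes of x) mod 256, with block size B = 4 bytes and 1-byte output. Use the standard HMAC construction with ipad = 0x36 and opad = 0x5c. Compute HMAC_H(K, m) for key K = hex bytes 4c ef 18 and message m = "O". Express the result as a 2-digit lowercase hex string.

Key hex bytes 4c ef 18 is 3 bytes ≤ B = 4; zero-pad to 4 bytes: K' = 4c ef 18 00.
K' ⊕ ipad = 7a d9 2e 36.  K' ⊕ opad = 10 b3 44 5c.
Inner input = (K'⊕ipad) ∥ m = 7a d9 2e 36 ∥ 4f.
Inner hash: sum = 122+217+46+54+79 = 518; mod 256 = 6 → 06.
Outer input = (K'⊕opad) ∥ inner = 10 b3 44 5c ∥ 06.
Outer hash (tag): sum = 16+179+68+92+6 = 361; mod 256 = 105 → 69.

69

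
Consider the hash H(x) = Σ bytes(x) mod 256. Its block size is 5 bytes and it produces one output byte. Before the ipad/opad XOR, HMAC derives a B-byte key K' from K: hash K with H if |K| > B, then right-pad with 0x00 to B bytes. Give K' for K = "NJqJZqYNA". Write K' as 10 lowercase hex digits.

|K| = 9 > B = 5, so first hash the key.
H(K): sum = 78+74+113+74+90+113+89+78+65 = 774; mod 256 = 6 → 06.
Zero-pad H(K) = 06 to 5 bytes: K' = 06 00 00 00 00.

0600000000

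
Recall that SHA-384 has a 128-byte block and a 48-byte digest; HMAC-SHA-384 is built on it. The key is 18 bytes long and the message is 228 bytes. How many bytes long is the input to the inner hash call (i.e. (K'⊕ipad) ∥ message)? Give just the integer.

356

Key is 18 ≤ 128 bytes, zero-padded: |K'| = 128.
Inner input = (K'⊕ipad) ∥ m → 128 + 228 = 356 bytes.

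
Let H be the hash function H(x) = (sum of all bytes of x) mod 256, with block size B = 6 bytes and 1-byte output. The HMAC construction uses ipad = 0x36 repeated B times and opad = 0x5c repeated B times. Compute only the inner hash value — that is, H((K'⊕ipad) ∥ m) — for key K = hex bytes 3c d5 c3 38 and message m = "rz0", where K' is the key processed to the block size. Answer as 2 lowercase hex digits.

78

Key hex bytes 3c d5 c3 38 is 4 bytes ≤ B = 6; zero-pad to 6 bytes: K' = 3c d5 c3 38 00 00.
K' ⊕ ipad = 0a e3 f5 0e 36 36.
Inner input = 0a e3 f5 0e 36 36 ∥ 72 7a 30.
Inner hash: sum = 10+227+245+14+54+54+114+122+48 = 888; mod 256 = 120 → 78.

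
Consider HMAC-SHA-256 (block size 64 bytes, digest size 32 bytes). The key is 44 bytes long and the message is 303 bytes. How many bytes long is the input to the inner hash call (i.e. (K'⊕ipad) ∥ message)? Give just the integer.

367

Key is 44 ≤ 64 bytes, zero-padded: |K'| = 64.
Inner input = (K'⊕ipad) ∥ m → 64 + 303 = 367 bytes.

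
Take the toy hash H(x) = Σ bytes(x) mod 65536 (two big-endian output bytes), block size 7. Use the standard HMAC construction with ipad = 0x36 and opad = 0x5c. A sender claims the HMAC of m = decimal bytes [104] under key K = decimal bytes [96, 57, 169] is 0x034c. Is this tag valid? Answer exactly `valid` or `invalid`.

Key decimal bytes [96, 57, 169] = 60 39 a9 is 3 bytes ≤ B = 7; zero-pad to 7 bytes: K' = 60 39 a9 00 00 00 00.
K' ⊕ ipad = 56 0f 9f 36 36 36 36; K' ⊕ opad = 3c 65 f5 5c 5c 5c 5c.
Inner hash: sum = 86+15+159+54+54+54+54+104 = 580 → 02 44.
Outer hash (recomputed tag): sum = 60+101+245+92+92+92+92+2+68 = 844 → 03 4c.
Recomputed tag = 034c; claimed = 034c → match.

valid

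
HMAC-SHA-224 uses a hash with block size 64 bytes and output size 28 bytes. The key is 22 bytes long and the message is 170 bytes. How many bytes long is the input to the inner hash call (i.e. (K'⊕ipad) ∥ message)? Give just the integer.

234

Key is 22 ≤ 64 bytes, zero-padded: |K'| = 64.
Inner input = (K'⊕ipad) ∥ m → 64 + 170 = 234 bytes.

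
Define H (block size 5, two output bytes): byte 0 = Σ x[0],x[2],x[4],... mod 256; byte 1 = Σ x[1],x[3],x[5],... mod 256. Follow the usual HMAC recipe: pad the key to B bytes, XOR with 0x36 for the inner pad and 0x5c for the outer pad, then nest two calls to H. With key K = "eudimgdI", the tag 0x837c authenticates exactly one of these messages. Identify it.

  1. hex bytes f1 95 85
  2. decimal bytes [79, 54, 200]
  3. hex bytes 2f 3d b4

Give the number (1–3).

2

Key "eudimgdI" = 65 75 64 69 6d 67 64 49 is 8 bytes > B = 5, so hash it first: H(key) = 9a 8e, then zero-pad to 5 bytes: K' = 9a 8e 00 00 00.
K' ⊕ ipad = ac b8 36 36 36; K' ⊕ opad = c6 d2 5c 5c 5c.
m1: inner = H(ac b8 36 36 36 f1 95 85) = ad 64; tag = H(c6 d2 5c 5c 5c ad 64) = e2db
m2: inner = H(ac b8 36 36 36 4f 36 c8) = 4e 05; tag = H(c6 d2 5c 5c 5c 4e 05) = 837c ← matches
m3: inner = H(ac b8 36 36 36 2f 3d b4) = 55 d1; tag = H(c6 d2 5c 5c 5c 55 d1) = 4f83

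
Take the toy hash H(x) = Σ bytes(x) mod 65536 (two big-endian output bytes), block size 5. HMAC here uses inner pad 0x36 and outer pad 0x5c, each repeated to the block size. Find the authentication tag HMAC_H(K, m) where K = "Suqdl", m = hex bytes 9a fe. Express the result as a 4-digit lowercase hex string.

Key "Suqdl" = 53 75 71 64 6c is exactly B = 5 bytes: K' = 53 75 71 64 6c.
K' ⊕ ipad = 65 43 47 52 5a.  K' ⊕ opad = 0f 29 2d 38 30.
Inner input = (K'⊕ipad) ∥ m = 65 43 47 52 5a ∥ 9a fe.
Inner hash: sum = 101+67+71+82+90+154+254 = 819 → 03 33.
Outer input = (K'⊕opad) ∥ inner = 0f 29 2d 38 30 ∥ 03 33.
Outer hash (tag): sum = 15+41+45+56+48+3+51 = 259 → 01 03.

0103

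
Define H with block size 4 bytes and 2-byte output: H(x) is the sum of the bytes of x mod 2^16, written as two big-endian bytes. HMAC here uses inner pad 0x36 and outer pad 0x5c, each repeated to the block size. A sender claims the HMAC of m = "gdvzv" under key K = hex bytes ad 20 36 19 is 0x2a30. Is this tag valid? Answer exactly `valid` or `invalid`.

invalid

Key hex bytes ad 20 36 19 is exactly B = 4 bytes: K' = ad 20 36 19.
K' ⊕ ipad = 9b 16 00 2f; K' ⊕ opad = f1 7c 6a 45.
Inner hash: sum = 155+22+0+47+103+100+118+122+118 = 785 → 03 11.
Outer hash (recomputed tag): sum = 241+124+106+69+3+17 = 560 → 02 30.
Recomputed tag = 0230; claimed = 2a30 → mismatch.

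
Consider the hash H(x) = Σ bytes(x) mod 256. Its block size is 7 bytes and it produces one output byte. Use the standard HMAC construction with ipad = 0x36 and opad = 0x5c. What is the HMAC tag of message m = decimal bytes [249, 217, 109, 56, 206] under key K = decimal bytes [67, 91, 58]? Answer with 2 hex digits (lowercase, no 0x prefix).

Key decimal bytes [67, 91, 58] = 43 5b 3a is 3 bytes ≤ B = 7; zero-pad to 7 bytes: K' = 43 5b 3a 00 00 00 00.
K' ⊕ ipad = 75 6d 0c 36 36 36 36.  K' ⊕ opad = 1f 07 66 5c 5c 5c 5c.
Inner input = (K'⊕ipad) ∥ m = 75 6d 0c 36 36 36 36 ∥ f9 d9 6d 38 ce.
Inner hash: sum = 117+109+12+54+54+54+54+249+217+109+56+206 = 1291; mod 256 = 11 → 0b.
Outer input = (K'⊕opad) ∥ inner = 1f 07 66 5c 5c 5c 5c ∥ 0b.
Outer hash (tag): sum = 31+7+102+92+92+92+92+11 = 519; mod 256 = 7 → 07.

07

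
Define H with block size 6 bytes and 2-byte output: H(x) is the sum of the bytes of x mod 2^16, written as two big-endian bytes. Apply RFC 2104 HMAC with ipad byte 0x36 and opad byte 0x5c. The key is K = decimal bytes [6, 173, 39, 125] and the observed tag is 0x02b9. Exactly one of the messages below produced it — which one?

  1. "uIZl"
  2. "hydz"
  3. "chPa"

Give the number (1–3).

1

Key decimal bytes [6, 173, 39, 125] = 06 ad 27 7d is 4 bytes ≤ B = 6; zero-pad to 6 bytes: K' = 06 ad 27 7d 00 00.
K' ⊕ ipad = 30 9b 11 4b 36 36; K' ⊕ opad = 5a f1 7b 21 5c 5c.
m1: inner = H(30 9b 11 4b 36 36 75 49 5a 6c) = 03 17; tag = H(5a f1 7b 21 5c 5c 03 17) = 02b9 ← matches
m2: inner = H(30 9b 11 4b 36 36 68 79 64 7a) = 03 52; tag = H(5a f1 7b 21 5c 5c 03 52) = 02f4
m3: inner = H(30 9b 11 4b 36 36 63 68 50 61) = 03 0f; tag = H(5a f1 7b 21 5c 5c 03 0f) = 02b1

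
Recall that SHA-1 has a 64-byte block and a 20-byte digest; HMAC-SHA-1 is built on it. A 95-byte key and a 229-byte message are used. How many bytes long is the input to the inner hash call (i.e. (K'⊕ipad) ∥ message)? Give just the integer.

293

Key is 95 > 64 bytes, so it is hashed to 20 bytes then zero-padded to 64: |K'| = 64.
Inner input = (K'⊕ipad) ∥ m → 64 + 229 = 293 bytes.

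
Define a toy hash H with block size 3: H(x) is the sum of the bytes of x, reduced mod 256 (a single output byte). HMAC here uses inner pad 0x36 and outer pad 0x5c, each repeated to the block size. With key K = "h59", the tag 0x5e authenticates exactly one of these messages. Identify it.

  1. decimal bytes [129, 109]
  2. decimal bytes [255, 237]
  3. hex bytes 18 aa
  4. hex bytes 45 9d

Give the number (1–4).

Key "h59" = 68 35 39 is exactly B = 3 bytes: K' = 68 35 39.
K' ⊕ ipad = 5e 03 0f; K' ⊕ opad = 34 69 65.
m1: inner = H(5e 03 0f 81 6d) = 5e; tag = H(34 69 65 5e) = 60
m2: inner = H(5e 03 0f ff ed) = 5c; tag = H(34 69 65 5c) = 5e ← matches
m3: inner = H(5e 03 0f 18 aa) = 32; tag = H(34 69 65 32) = 34
m4: inner = H(5e 03 0f 45 9d) = 52; tag = H(34 69 65 52) = 54

2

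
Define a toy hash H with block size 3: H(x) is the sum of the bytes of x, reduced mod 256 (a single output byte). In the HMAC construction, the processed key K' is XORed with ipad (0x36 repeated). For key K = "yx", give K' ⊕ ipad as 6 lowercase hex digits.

Key "yx" = 79 78 is 2 bytes ≤ B = 3; zero-pad to 3 bytes: K' = 79 78 00.
XOR each byte with 0x36: 79⊕36=4f, 78⊕36=4e, 00⊕36=36.

4f4e36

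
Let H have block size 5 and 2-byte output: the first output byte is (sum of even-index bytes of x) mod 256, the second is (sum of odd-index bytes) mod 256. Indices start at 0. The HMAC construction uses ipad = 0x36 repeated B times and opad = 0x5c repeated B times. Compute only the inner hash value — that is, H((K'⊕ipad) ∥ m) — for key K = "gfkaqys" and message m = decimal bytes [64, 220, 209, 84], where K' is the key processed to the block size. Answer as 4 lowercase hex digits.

1cbd

Key "gfkaqys" = 67 66 6b 61 71 79 73 is 7 bytes > B = 5, so hash it first: H(key) = b6 40, then zero-pad to 5 bytes: K' = b6 40 00 00 00.
K' ⊕ ipad = 80 76 36 36 36.
Inner input = 80 76 36 36 36 ∥ 40 dc d1 54.
Inner hash: even-index sum = 540 mod 256 = 28; odd-index sum = 445 mod 256 = 189 → 1c bd.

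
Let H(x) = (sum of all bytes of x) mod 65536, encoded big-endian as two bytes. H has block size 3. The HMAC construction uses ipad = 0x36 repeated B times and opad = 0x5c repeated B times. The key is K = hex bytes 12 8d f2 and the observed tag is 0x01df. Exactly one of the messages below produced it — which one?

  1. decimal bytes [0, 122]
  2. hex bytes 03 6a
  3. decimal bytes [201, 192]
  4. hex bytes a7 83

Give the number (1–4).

2

Key hex bytes 12 8d f2 is exactly B = 3 bytes: K' = 12 8d f2.
K' ⊕ ipad = 24 bb c4; K' ⊕ opad = 4e d1 ae.
m1: inner = H(24 bb c4 00 7a) = 02 1d; tag = H(4e d1 ae 02 1d) = 01ec
m2: inner = H(24 bb c4 03 6a) = 02 10; tag = H(4e d1 ae 02 10) = 01df ← matches
m3: inner = H(24 bb c4 c9 c0) = 03 2c; tag = H(4e d1 ae 03 2c) = 01fc
m4: inner = H(24 bb c4 a7 83) = 02 cd; tag = H(4e d1 ae 02 cd) = 029c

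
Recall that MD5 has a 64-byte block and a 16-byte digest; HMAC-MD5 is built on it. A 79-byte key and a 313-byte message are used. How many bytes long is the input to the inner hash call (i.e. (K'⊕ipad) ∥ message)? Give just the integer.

Key is 79 > 64 bytes, so it is hashed to 16 bytes then zero-padded to 64: |K'| = 64.
Inner input = (K'⊕ipad) ∥ m → 64 + 313 = 377 bytes.

377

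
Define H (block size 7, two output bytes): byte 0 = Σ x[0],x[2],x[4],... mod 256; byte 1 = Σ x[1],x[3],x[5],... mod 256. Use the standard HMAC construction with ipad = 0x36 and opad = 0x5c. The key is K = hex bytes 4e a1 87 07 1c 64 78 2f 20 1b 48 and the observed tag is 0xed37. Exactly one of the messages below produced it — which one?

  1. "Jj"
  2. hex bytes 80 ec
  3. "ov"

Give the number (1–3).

2

Key hex bytes 4e a1 87 07 1c 64 78 2f 20 1b 48 is 11 bytes > B = 7, so hash it first: H(key) = d1 56, then zero-pad to 7 bytes: K' = d1 56 00 00 00 00 00.
K' ⊕ ipad = e7 60 36 36 36 36 36; K' ⊕ opad = 8d 0a 5c 5c 5c 5c 5c.
m1: inner = H(e7 60 36 36 36 36 36 4a 6a) = f3 16; tag = H(8d 0a 5c 5c 5c 5c 5c f3 16) = b7b5
m2: inner = H(e7 60 36 36 36 36 36 80 ec) = 75 4c; tag = H(8d 0a 5c 5c 5c 5c 5c 75 4c) = ed37 ← matches
m3: inner = H(e7 60 36 36 36 36 36 6f 76) = ff 3b; tag = H(8d 0a 5c 5c 5c 5c 5c ff 3b) = dcc1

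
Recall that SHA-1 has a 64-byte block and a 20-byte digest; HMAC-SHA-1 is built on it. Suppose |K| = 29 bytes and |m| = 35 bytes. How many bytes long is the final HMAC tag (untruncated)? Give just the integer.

20

The tag is one SHA-1 digest: 20 bytes.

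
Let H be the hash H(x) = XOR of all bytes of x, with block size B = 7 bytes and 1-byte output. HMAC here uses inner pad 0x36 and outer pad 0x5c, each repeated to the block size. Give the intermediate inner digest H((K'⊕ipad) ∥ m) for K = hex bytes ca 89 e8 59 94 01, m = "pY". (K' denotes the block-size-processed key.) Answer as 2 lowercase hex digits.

Key hex bytes ca 89 e8 59 94 01 is 6 bytes ≤ B = 7; zero-pad to 7 bytes: K' = ca 89 e8 59 94 01 00.
K' ⊕ ipad = fc bf de 6f a2 37 36.
Inner input = fc bf de 6f a2 37 36 ∥ 70 59.
Inner hash: XOR fc⊕bf⊕de⊕6f⊕a2⊕37⊕36⊕70⊕59 = 78.

78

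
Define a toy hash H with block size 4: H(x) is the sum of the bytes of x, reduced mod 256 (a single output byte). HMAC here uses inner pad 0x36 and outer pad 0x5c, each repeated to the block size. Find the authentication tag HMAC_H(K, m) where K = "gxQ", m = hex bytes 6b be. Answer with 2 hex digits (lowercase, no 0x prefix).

Key "gxQ" = 67 78 51 is 3 bytes ≤ B = 4; zero-pad to 4 bytes: K' = 67 78 51 00.
K' ⊕ ipad = 51 4e 67 36.  K' ⊕ opad = 3b 24 0d 5c.
Inner input = (K'⊕ipad) ∥ m = 51 4e 67 36 ∥ 6b be.
Inner hash: sum = 81+78+103+54+107+190 = 613; mod 256 = 101 → 65.
Outer input = (K'⊕opad) ∥ inner = 3b 24 0d 5c ∥ 65.
Outer hash (tag): sum = 59+36+13+92+101 = 301; mod 256 = 45 → 2d.

2d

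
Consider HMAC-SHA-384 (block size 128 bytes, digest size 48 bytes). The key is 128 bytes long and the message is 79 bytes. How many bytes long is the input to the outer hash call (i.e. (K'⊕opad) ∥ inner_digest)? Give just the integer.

Key is 128 ≤ 128 bytes, zero-padded: |K'| = 128.
Outer input = (K'⊕opad) ∥ H(inner) → 128 + 48 = 176 bytes.

176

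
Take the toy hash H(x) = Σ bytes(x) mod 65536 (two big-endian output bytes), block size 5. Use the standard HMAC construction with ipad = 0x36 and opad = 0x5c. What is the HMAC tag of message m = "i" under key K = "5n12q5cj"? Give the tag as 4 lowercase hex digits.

Key "5n12q5cj" = 35 6e 31 32 71 35 63 6a is 8 bytes > B = 5, so hash it first: H(key) = 02 79, then zero-pad to 5 bytes: K' = 02 79 00 00 00.
K' ⊕ ipad = 34 4f 36 36 36.  K' ⊕ opad = 5e 25 5c 5c 5c.
Inner input = (K'⊕ipad) ∥ m = 34 4f 36 36 36 ∥ 69.
Inner hash: sum = 52+79+54+54+54+105 = 398 → 01 8e.
Outer input = (K'⊕opad) ∥ inner = 5e 25 5c 5c 5c ∥ 01 8e.
Outer hash (tag): sum = 94+37+92+92+92+1+142 = 550 → 02 26.

0226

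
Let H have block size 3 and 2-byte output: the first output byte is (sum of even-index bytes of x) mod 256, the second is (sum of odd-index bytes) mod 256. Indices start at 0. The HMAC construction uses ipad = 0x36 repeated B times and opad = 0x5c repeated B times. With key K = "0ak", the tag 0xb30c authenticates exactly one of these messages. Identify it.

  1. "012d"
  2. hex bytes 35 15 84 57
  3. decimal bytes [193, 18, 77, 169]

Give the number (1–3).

Key "0ak" = 30 61 6b is exactly B = 3 bytes: K' = 30 61 6b.
K' ⊕ ipad = 06 57 5d; K' ⊕ opad = 6c 3d 37.
m1: inner = H(06 57 5d 30 31 32 64) = f8 b9; tag = H(6c 3d 37 f8 b9) = 5c35
m2: inner = H(06 57 5d 35 15 84 57) = cf 10; tag = H(6c 3d 37 cf 10) = b30c ← matches
m3: inner = H(06 57 5d c1 12 4d a9) = 1e 65; tag = H(6c 3d 37 1e 65) = 085b

2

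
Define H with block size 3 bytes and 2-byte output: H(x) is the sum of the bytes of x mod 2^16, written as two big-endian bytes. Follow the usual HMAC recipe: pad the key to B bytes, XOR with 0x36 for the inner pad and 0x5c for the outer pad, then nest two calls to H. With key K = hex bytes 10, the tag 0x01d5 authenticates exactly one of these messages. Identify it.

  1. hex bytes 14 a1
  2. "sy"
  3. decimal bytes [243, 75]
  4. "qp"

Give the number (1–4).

3

Key hex bytes 10 is 1 byte ≤ B = 3; zero-pad to 3 bytes: K' = 10 00 00.
K' ⊕ ipad = 26 36 36; K' ⊕ opad = 4c 5c 5c.
m1: inner = H(26 36 36 14 a1) = 01 47; tag = H(4c 5c 5c 01 47) = 014c
m2: inner = H(26 36 36 73 79) = 01 7e; tag = H(4c 5c 5c 01 7e) = 0183
m3: inner = H(26 36 36 f3 4b) = 01 d0; tag = H(4c 5c 5c 01 d0) = 01d5 ← matches
m4: inner = H(26 36 36 71 70) = 01 73; tag = H(4c 5c 5c 01 73) = 0178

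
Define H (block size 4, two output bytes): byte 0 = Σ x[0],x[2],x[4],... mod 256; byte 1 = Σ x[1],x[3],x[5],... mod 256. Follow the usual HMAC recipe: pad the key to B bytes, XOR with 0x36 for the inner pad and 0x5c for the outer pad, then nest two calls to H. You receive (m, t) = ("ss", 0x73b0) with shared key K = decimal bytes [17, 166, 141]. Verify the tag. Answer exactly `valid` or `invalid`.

Key decimal bytes [17, 166, 141] = 11 a6 8d is 3 bytes ≤ B = 4; zero-pad to 4 bytes: K' = 11 a6 8d 00.
K' ⊕ ipad = 27 90 bb 36; K' ⊕ opad = 4d fa d1 5c.
Inner hash: even-index sum = 341 mod 256 = 85; odd-index sum = 313 mod 256 = 57 → 55 39.
Outer hash (recomputed tag): even-index sum = 371 mod 256 = 115; odd-index sum = 399 mod 256 = 143 → 73 8f.
Recomputed tag = 738f; claimed = 73b0 → mismatch.

invalid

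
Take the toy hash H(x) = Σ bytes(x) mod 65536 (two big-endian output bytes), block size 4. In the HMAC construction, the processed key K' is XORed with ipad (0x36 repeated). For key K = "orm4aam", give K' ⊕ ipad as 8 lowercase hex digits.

Key "orm4aam" = 6f 72 6d 34 61 61 6d is 7 bytes > B = 4, so hash it first: H(key) = 02 b1, then zero-pad to 4 bytes: K' = 02 b1 00 00.
XOR each byte with 0x36: 02⊕36=34, b1⊕36=87, 00⊕36=36, 00⊕36=36.

34873636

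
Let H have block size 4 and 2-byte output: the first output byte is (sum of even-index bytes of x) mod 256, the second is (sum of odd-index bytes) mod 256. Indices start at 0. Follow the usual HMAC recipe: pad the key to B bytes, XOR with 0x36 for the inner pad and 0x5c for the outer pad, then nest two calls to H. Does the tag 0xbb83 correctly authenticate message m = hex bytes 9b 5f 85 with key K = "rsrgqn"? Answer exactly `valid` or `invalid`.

Key "rsrgqn" = 72 73 72 67 71 6e is 6 bytes > B = 4, so hash it first: H(key) = 55 48, then zero-pad to 4 bytes: K' = 55 48 00 00.
K' ⊕ ipad = 63 7e 36 36; K' ⊕ opad = 09 14 5c 5c.
Inner hash: even-index sum = 441 mod 256 = 185; odd-index sum = 275 mod 256 = 19 → b9 13.
Outer hash (recomputed tag): even-index sum = 286 mod 256 = 30; odd-index sum = 131 mod 256 = 131 → 1e 83.
Recomputed tag = 1e83; claimed = bb83 → mismatch.

invalid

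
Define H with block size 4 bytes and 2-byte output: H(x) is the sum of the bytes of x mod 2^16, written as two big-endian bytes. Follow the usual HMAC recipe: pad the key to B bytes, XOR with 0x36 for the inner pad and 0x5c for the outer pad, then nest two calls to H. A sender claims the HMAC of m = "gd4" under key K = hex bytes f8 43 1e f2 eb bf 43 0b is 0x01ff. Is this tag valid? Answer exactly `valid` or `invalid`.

Key hex bytes f8 43 1e f2 eb bf 43 0b is 8 bytes > B = 4, so hash it first: H(key) = 04 43, then zero-pad to 4 bytes: K' = 04 43 00 00.
K' ⊕ ipad = 32 75 36 36; K' ⊕ opad = 58 1f 5c 5c.
Inner hash: sum = 50+117+54+54+103+100+52 = 530 → 02 12.
Outer hash (recomputed tag): sum = 88+31+92+92+2+18 = 323 → 01 43.
Recomputed tag = 0143; claimed = 01ff → mismatch.

invalid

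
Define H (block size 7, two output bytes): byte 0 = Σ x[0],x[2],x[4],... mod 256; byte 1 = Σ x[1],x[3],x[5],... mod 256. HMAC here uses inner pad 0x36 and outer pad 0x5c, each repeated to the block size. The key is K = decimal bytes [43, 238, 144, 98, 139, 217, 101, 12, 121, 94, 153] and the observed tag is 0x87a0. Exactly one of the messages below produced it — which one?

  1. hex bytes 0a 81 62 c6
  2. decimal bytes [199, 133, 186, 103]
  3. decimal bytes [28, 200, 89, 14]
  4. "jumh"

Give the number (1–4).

2

Key decimal bytes [43, 238, 144, 98, 139, 217, 101, 12, 121, 94, 153] = 2b ee 90 62 8b d9 65 0c 79 5e 99 is 11 bytes > B = 7, so hash it first: H(key) = bd 93, then zero-pad to 7 bytes: K' = bd 93 00 00 00 00 00.
K' ⊕ ipad = 8b a5 36 36 36 36 36; K' ⊕ opad = e1 cf 5c 5c 5c 5c 5c.
m1: inner = H(8b a5 36 36 36 36 36 0a 81 62 c6) = 74 7d; tag = H(e1 cf 5c 5c 5c 5c 5c 74 7d) = 72fb
m2: inner = H(8b a5 36 36 36 36 36 c7 85 ba 67) = 19 92; tag = H(e1 cf 5c 5c 5c 5c 5c 19 92) = 87a0 ← matches
m3: inner = H(8b a5 36 36 36 36 36 1c c8 59 0e) = 03 86; tag = H(e1 cf 5c 5c 5c 5c 5c 03 86) = 7b8a
m4: inner = H(8b a5 36 36 36 36 36 6a 75 6d 68) = 0a e8; tag = H(e1 cf 5c 5c 5c 5c 5c 0a e8) = dd91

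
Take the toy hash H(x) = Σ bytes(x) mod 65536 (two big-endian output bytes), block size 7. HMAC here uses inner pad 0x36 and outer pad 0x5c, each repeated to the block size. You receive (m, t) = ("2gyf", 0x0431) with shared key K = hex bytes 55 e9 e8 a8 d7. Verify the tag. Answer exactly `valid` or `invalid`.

valid

Key hex bytes 55 e9 e8 a8 d7 is 5 bytes ≤ B = 7; zero-pad to 7 bytes: K' = 55 e9 e8 a8 d7 00 00.
K' ⊕ ipad = 63 df de 9e e1 36 36; K' ⊕ opad = 09 b5 b4 f4 8b 5c 5c.
Inner hash: sum = 99+223+222+158+225+54+54+50+103+121+102 = 1411 → 05 83.
Outer hash (recomputed tag): sum = 9+181+180+244+139+92+92+5+131 = 1073 → 04 31.
Recomputed tag = 0431; claimed = 0431 → match.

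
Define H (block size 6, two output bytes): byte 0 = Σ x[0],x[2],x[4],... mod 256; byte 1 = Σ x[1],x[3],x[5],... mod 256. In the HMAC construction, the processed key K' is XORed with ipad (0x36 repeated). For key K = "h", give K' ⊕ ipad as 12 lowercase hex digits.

Key "h" = 68 is 1 byte ≤ B = 6; zero-pad to 6 bytes: K' = 68 00 00 00 00 00.
XOR each byte with 0x36: 68⊕36=5e, 00⊕36=36, 00⊕36=36, 00⊕36=36, 00⊕36=36, 00⊕36=36.

5e3636363636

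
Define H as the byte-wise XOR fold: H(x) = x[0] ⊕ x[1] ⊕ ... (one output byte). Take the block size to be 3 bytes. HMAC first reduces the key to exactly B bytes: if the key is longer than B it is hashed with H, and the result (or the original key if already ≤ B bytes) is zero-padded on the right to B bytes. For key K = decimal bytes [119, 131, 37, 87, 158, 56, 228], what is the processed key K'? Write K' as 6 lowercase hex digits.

c40000

|K| = 7 > B = 3, so first hash the key.
H(K): XOR 77⊕83⊕25⊕57⊕9e⊕38⊕e4 = c4.
Zero-pad H(K) = c4 to 3 bytes: K' = c4 00 00.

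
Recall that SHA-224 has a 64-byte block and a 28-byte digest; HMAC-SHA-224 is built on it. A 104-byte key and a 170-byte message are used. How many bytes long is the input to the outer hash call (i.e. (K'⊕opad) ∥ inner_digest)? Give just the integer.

92

Key is 104 > 64 bytes, so it is hashed to 28 bytes then zero-padded to 64: |K'| = 64.
Outer input = (K'⊕opad) ∥ H(inner) → 64 + 28 = 92 bytes.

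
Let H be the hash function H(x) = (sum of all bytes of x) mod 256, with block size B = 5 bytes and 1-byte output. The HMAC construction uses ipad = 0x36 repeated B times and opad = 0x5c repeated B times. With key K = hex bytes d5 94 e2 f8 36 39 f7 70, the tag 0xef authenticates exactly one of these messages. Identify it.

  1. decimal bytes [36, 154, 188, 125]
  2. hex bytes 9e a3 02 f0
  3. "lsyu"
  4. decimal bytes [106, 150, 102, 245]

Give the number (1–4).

Key hex bytes d5 94 e2 f8 36 39 f7 70 is 8 bytes > B = 5, so hash it first: H(key) = 19, then zero-pad to 5 bytes: K' = 19 00 00 00 00.
K' ⊕ ipad = 2f 36 36 36 36; K' ⊕ opad = 45 5c 5c 5c 5c.
m1: inner = H(2f 36 36 36 36 24 9a bc 7d) = fe; tag = H(45 5c 5c 5c 5c fe) = b3
m2: inner = H(2f 36 36 36 36 9e a3 02 f0) = 3a; tag = H(45 5c 5c 5c 5c 3a) = ef ← matches
m3: inner = H(2f 36 36 36 36 6c 73 79 75) = d4; tag = H(45 5c 5c 5c 5c d4) = 89
m4: inner = H(2f 36 36 36 36 6a 96 66 f5) = 62; tag = H(45 5c 5c 5c 5c 62) = 17

2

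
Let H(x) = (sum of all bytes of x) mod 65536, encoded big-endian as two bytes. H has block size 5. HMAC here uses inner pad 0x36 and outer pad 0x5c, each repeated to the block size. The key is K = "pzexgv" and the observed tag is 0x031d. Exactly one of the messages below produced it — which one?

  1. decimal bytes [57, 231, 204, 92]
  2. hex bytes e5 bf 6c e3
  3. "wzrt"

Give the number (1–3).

1

Key "pzexgv" = 70 7a 65 78 67 76 is 6 bytes > B = 5, so hash it first: H(key) = 02 a4, then zero-pad to 5 bytes: K' = 02 a4 00 00 00.
K' ⊕ ipad = 34 92 36 36 36; K' ⊕ opad = 5e f8 5c 5c 5c.
m1: inner = H(34 92 36 36 36 39 e7 cc 5c) = 03 b0; tag = H(5e f8 5c 5c 5c 03 b0) = 031d ← matches
m2: inner = H(34 92 36 36 36 e5 bf 6c e3) = 04 5b; tag = H(5e f8 5c 5c 5c 04 5b) = 02c9
m3: inner = H(34 92 36 36 36 77 7a 72 74) = 03 3f; tag = H(5e f8 5c 5c 5c 03 3f) = 02ac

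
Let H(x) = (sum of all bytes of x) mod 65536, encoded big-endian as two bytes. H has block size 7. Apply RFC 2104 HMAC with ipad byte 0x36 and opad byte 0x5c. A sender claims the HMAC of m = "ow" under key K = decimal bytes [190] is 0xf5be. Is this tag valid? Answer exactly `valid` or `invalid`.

invalid

Key decimal bytes [190] = be is 1 byte ≤ B = 7; zero-pad to 7 bytes: K' = be 00 00 00 00 00 00.
K' ⊕ ipad = 88 36 36 36 36 36 36; K' ⊕ opad = e2 5c 5c 5c 5c 5c 5c.
Inner hash: sum = 136+54+54+54+54+54+54+111+119 = 690 → 02 b2.
Outer hash (recomputed tag): sum = 226+92+92+92+92+92+92+2+178 = 958 → 03 be.
Recomputed tag = 03be; claimed = f5be → mismatch.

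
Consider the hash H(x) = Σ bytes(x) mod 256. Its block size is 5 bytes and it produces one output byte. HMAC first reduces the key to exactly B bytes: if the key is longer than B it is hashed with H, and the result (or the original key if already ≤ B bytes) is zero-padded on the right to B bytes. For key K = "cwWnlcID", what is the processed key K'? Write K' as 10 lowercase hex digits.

fb00000000

|K| = 8 > B = 5, so first hash the key.
H(K): sum = 99+119+87+110+108+99+73+68 = 763; mod 256 = 251 → fb.
Zero-pad H(K) = fb to 5 bytes: K' = fb 00 00 00 00.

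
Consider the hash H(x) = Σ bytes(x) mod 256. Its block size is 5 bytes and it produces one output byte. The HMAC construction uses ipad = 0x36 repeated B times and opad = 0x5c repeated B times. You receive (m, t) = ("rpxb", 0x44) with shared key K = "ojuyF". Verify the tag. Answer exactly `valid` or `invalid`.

Key "ojuyF" = 6f 6a 75 79 46 is exactly B = 5 bytes: K' = 6f 6a 75 79 46.
K' ⊕ ipad = 59 5c 43 4f 70; K' ⊕ opad = 33 36 29 25 1a.
Inner hash: sum = 89+92+67+79+112+114+112+120+98 = 883; mod 256 = 115 → 73.
Outer hash (recomputed tag): sum = 51+54+41+37+26+115 = 324; mod 256 = 68 → 44.
Recomputed tag = 44; claimed = 44 → match.

valid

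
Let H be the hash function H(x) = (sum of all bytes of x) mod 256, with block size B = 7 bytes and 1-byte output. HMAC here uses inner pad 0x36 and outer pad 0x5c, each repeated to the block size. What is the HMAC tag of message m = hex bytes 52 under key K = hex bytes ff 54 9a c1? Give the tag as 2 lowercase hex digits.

e4

Key hex bytes ff 54 9a c1 is 4 bytes ≤ B = 7; zero-pad to 7 bytes: K' = ff 54 9a c1 00 00 00.
K' ⊕ ipad = c9 62 ac f7 36 36 36.  K' ⊕ opad = a3 08 c6 9d 5c 5c 5c.
Inner input = (K'⊕ipad) ∥ m = c9 62 ac f7 36 36 36 ∥ 52.
Inner hash: sum = 201+98+172+247+54+54+54+82 = 962; mod 256 = 194 → c2.
Outer input = (K'⊕opad) ∥ inner = a3 08 c6 9d 5c 5c 5c ∥ c2.
Outer hash (tag): sum = 163+8+198+157+92+92+92+194 = 996; mod 256 = 228 → e4.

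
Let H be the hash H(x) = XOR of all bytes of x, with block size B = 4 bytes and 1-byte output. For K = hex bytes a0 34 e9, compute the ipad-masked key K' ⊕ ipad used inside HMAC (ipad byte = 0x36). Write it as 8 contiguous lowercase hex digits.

9602df36

Key hex bytes a0 34 e9 is 3 bytes ≤ B = 4; zero-pad to 4 bytes: K' = a0 34 e9 00.
XOR each byte with 0x36: a0⊕36=96, 34⊕36=02, e9⊕36=df, 00⊕36=36.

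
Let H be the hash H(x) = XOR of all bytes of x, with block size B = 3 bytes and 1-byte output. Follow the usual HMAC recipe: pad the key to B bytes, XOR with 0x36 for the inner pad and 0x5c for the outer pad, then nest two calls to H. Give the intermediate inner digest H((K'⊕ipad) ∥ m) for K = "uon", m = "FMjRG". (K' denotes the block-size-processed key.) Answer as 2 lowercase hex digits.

36

Key "uon" = 75 6f 6e is exactly B = 3 bytes: K' = 75 6f 6e.
K' ⊕ ipad = 43 59 58.
Inner input = 43 59 58 ∥ 46 4d 6a 52 47.
Inner hash: XOR 43⊕59⊕58⊕46⊕4d⊕6a⊕52⊕47 = 36.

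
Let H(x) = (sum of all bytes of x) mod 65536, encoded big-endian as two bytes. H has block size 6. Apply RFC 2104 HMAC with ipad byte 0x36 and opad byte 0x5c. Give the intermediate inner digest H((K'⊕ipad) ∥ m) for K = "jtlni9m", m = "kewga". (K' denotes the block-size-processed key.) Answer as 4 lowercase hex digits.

040c

Key "jtlni9m" = 6a 74 6c 6e 69 39 6d is 7 bytes > B = 6, so hash it first: H(key) = 02 c7, then zero-pad to 6 bytes: K' = 02 c7 00 00 00 00.
K' ⊕ ipad = 34 f1 36 36 36 36.
Inner input = 34 f1 36 36 36 36 ∥ 6b 65 77 67 61.
Inner hash: sum = 52+241+54+54+54+54+107+101+119+103+97 = 1036 → 04 0c.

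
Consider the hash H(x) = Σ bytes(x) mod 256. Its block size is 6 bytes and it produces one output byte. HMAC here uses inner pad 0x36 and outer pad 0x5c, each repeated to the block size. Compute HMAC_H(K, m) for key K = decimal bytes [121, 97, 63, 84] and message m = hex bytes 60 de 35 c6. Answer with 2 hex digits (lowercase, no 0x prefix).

3b

Key decimal bytes [121, 97, 63, 84] = 79 61 3f 54 is 4 bytes ≤ B = 6; zero-pad to 6 bytes: K' = 79 61 3f 54 00 00.
K' ⊕ ipad = 4f 57 09 62 36 36.  K' ⊕ opad = 25 3d 63 08 5c 5c.
Inner input = (K'⊕ipad) ∥ m = 4f 57 09 62 36 36 ∥ 60 de 35 c6.
Inner hash: sum = 79+87+9+98+54+54+96+222+53+198 = 950; mod 256 = 182 → b6.
Outer input = (K'⊕opad) ∥ inner = 25 3d 63 08 5c 5c ∥ b6.
Outer hash (tag): sum = 37+61+99+8+92+92+182 = 571; mod 256 = 59 → 3b.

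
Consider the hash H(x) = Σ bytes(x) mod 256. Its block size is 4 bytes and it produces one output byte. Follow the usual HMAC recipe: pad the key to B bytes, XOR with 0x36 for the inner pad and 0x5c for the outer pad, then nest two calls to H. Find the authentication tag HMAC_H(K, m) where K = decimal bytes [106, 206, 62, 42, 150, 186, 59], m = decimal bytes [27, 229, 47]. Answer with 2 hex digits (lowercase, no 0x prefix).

79

Key decimal bytes [106, 206, 62, 42, 150, 186, 59] = 6a ce 3e 2a 96 ba 3b is 7 bytes > B = 4, so hash it first: H(key) = 2b, then zero-pad to 4 bytes: K' = 2b 00 00 00.
K' ⊕ ipad = 1d 36 36 36.  K' ⊕ opad = 77 5c 5c 5c.
Inner input = (K'⊕ipad) ∥ m = 1d 36 36 36 ∥ 1b e5 2f.
Inner hash: sum = 29+54+54+54+27+229+47 = 494; mod 256 = 238 → ee.
Outer input = (K'⊕opad) ∥ inner = 77 5c 5c 5c ∥ ee.
Outer hash (tag): sum = 119+92+92+92+238 = 633; mod 256 = 121 → 79.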